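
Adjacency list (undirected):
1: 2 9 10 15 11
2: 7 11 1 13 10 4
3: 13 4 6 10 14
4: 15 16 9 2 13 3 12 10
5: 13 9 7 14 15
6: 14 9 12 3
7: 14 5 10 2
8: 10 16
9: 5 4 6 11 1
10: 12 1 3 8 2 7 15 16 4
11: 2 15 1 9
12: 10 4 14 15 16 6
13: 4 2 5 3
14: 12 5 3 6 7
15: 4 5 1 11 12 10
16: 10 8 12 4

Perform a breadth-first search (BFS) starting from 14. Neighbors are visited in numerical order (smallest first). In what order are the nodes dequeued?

14 3 5 6 7 12 4 10 13 9 15 2 16 1 8 11

Visit 14; enqueue 3, 5, 6, 7, 12 → queue [3, 5, 6, 7, 12]
Visit 3; enqueue 4, 10, 13 → queue [5, 6, 7, 12, 4, 10, 13]
Visit 5; enqueue 9, 15 → queue [6, 7, 12, 4, 10, 13, 9, 15]
Visit 6 → queue [7, 12, 4, 10, 13, 9, 15]
Visit 7; enqueue 2 → queue [12, 4, 10, 13, 9, 15, 2]
Visit 12; enqueue 16 → queue [4, 10, 13, 9, 15, 2, 16]
Visit 4 → queue [10, 13, 9, 15, 2, 16]
Visit 10; enqueue 1, 8 → queue [13, 9, 15, 2, 16, 1, 8]
Visit 13 → queue [9, 15, 2, 16, 1, 8]
Visit 9; enqueue 11 → queue [15, 2, 16, 1, 8, 11]
Visit 15 → queue [2, 16, 1, 8, 11]
Visit 2 → queue [16, 1, 8, 11]
Visit 16 → queue [1, 8, 11]
Visit 1 → queue [8, 11]
Visit 8 → queue [11]
Visit 11 → queue []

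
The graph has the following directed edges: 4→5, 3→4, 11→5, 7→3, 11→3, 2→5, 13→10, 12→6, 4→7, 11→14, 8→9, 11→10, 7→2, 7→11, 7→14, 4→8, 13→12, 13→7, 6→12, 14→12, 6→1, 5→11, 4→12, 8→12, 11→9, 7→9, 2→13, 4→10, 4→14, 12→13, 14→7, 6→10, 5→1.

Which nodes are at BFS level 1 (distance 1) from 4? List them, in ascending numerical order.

Level 0: 4
Level 1: 5, 7, 8, 10, 12, 14
Level 2: 1, 2, 3, 6, 9, 11, 13

5, 7, 8, 10, 12, 14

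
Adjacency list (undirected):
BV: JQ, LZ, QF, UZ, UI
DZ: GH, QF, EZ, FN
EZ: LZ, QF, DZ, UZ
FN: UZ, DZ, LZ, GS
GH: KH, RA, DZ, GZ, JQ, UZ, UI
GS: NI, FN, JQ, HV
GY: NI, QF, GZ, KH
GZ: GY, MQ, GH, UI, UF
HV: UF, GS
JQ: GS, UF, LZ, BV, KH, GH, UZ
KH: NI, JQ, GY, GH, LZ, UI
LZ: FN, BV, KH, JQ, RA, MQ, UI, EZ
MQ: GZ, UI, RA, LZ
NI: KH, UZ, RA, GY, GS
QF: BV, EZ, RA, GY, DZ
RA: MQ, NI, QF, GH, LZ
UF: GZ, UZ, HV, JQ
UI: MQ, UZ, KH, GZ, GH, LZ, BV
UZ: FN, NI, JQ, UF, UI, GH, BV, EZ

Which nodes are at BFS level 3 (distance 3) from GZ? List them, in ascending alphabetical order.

EZ, FN, GS

Level 0: GZ
Level 1: GH, GY, MQ, UF, UI
Level 2: BV, DZ, HV, JQ, KH, LZ, NI, QF, RA, UZ
Level 3: EZ, FN, GS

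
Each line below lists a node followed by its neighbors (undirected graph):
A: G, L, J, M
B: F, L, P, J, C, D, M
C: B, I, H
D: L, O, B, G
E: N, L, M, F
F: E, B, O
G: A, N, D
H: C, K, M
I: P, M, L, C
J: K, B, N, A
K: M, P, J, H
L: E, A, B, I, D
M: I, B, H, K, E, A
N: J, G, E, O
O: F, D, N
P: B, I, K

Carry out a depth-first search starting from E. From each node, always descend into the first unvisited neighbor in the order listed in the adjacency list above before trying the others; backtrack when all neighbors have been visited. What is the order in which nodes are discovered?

E -> N -> J -> K -> M -> I -> P -> B -> F -> O -> D -> L -> A -> G -> C -> H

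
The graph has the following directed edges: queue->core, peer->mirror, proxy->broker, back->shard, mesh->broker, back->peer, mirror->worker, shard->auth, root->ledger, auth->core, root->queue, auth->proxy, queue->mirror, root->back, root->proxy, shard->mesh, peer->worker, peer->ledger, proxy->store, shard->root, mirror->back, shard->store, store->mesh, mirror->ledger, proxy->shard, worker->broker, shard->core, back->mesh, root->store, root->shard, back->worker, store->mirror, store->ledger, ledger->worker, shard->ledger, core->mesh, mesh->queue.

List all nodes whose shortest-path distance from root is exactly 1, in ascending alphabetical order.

back, ledger, proxy, queue, shard, store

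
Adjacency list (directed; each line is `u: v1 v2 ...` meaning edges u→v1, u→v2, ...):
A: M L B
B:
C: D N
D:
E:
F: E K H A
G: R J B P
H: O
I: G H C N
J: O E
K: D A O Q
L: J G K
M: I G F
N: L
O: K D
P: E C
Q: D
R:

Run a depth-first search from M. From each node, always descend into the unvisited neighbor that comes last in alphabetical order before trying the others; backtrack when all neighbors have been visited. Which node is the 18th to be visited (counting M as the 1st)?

F

Visit M
M → I
I → N
N → L
L → K
K → Q
Q → D
K → O
K → A
A → B
L → J
J → E
L → G
G → R
G → P
P → C
I → H
M → F

Visit order: M, I, N, L, K, Q, D, O, A, B, J, E, G, R, P, C, H, F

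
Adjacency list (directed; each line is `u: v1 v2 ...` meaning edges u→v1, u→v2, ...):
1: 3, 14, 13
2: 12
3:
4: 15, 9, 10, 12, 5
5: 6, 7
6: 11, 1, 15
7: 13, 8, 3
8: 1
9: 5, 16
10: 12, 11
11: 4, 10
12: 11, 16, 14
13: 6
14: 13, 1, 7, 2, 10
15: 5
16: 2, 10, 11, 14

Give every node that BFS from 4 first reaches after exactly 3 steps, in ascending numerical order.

1, 2, 3, 8, 13

Level 0: 4
Level 1: 5, 9, 10, 12, 15
Level 2: 6, 7, 11, 14, 16
Level 3: 1, 2, 3, 8, 13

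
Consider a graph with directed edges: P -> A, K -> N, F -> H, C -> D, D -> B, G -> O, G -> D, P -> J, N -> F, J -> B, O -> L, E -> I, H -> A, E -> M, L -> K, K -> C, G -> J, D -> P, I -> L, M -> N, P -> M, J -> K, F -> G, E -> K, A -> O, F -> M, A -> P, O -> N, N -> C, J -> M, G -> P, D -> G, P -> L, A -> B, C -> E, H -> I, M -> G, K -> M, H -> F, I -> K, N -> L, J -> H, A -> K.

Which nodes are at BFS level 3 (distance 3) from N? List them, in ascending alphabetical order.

Level 0: N
Level 1: C, F, L
Level 2: D, E, G, H, K, M
Level 3: A, B, I, J, O, P

A, B, I, J, O, P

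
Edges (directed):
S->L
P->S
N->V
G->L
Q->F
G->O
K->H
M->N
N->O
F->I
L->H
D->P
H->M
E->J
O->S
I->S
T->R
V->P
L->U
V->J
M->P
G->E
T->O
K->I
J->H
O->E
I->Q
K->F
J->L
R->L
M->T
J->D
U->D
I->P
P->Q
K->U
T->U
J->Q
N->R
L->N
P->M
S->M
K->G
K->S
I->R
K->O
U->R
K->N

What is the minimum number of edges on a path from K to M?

2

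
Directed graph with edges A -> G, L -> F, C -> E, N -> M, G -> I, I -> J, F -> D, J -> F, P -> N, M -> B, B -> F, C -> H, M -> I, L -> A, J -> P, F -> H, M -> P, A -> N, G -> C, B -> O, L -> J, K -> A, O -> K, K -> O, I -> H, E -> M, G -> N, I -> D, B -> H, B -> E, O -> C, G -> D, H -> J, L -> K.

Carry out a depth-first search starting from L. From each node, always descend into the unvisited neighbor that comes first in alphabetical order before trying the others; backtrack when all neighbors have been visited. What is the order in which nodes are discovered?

Visit L
L → A
A → G
G → C
C → E
E → M
M → B
B → F
F → D
F → H
H → J
J → P
P → N
B → O
O → K
M → I

L A G C E M B F D H J P N O K I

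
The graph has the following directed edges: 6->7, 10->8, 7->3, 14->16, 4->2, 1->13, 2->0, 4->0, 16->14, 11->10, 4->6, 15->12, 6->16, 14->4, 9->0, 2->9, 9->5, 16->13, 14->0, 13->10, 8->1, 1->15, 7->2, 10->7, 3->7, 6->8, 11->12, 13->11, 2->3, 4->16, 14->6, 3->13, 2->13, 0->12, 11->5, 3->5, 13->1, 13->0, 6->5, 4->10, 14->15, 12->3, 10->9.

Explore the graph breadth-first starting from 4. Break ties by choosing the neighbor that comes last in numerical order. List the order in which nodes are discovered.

Visit 4; enqueue 16, 10, 6, 2, 0 → queue [16, 10, 6, 2, 0]
Visit 16; enqueue 14, 13 → queue [10, 6, 2, 0, 14, 13]
Visit 10; enqueue 9, 8, 7 → queue [6, 2, 0, 14, 13, 9, 8, 7]
Visit 6; enqueue 5 → queue [2, 0, 14, 13, 9, 8, 7, 5]
Visit 2; enqueue 3 → queue [0, 14, 13, 9, 8, 7, 5, 3]
Visit 0; enqueue 12 → queue [14, 13, 9, 8, 7, 5, 3, 12]
Visit 14; enqueue 15 → queue [13, 9, 8, 7, 5, 3, 12, 15]
Visit 13; enqueue 11, 1 → queue [9, 8, 7, 5, 3, 12, 15, 11, 1]
Visit 9 → queue [8, 7, 5, 3, 12, 15, 11, 1]
Visit 8 → queue [7, 5, 3, 12, 15, 11, 1]
Visit 7 → queue [5, 3, 12, 15, 11, 1]
Visit 5 → queue [3, 12, 15, 11, 1]
Visit 3 → queue [12, 15, 11, 1]
Visit 12 → queue [15, 11, 1]
Visit 15 → queue [11, 1]
Visit 11 → queue [1]
Visit 1 → queue []

4, 16, 10, 6, 2, 0, 14, 13, 9, 8, 7, 5, 3, 12, 15, 11, 1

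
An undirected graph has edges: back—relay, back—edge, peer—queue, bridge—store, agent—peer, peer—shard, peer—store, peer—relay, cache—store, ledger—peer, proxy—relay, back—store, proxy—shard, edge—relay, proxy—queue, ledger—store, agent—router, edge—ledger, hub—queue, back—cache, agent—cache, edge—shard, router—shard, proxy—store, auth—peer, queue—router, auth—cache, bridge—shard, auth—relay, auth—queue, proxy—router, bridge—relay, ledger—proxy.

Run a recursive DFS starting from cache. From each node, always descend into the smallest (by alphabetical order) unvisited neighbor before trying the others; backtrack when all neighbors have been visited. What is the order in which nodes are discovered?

cache agent peer auth queue hub proxy ledger edge back relay bridge shard router store

Visit cache
cache → agent
agent → peer
peer → auth
auth → queue
queue → hub
queue → proxy
proxy → ledger
ledger → edge
edge → back
back → relay
relay → bridge
bridge → shard
shard → router
bridge → store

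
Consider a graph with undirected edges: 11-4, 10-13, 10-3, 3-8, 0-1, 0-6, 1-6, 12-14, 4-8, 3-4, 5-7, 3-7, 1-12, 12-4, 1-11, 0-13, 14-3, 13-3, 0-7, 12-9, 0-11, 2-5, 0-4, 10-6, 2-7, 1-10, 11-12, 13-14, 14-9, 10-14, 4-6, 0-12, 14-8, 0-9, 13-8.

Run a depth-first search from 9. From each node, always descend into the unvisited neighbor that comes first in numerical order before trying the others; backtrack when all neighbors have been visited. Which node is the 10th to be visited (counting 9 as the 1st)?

Visit 9
9 → 0
0 → 1
1 → 6
6 → 4
4 → 3
3 → 7
7 → 2
2 → 5
3 → 8
8 → 13
13 → 10
10 → 14
14 → 12
12 → 11

Visit order: 9, 0, 1, 6, 4, 3, 7, 2, 5, 8, 13, 10, 14, 12, 11

8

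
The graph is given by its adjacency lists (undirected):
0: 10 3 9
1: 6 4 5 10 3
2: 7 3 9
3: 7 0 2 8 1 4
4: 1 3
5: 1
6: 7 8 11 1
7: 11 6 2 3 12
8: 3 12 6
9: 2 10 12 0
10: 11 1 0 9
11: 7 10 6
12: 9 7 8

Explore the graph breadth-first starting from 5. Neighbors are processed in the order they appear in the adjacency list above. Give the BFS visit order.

5, 1, 6, 4, 10, 3, 7, 8, 11, 0, 9, 2, 12

Visit 5; enqueue 1 → queue [1]
Visit 1; enqueue 6, 4, 10, 3 → queue [6, 4, 10, 3]
Visit 6; enqueue 7, 8, 11 → queue [4, 10, 3, 7, 8, 11]
Visit 4 → queue [10, 3, 7, 8, 11]
Visit 10; enqueue 0, 9 → queue [3, 7, 8, 11, 0, 9]
Visit 3; enqueue 2 → queue [7, 8, 11, 0, 9, 2]
Visit 7; enqueue 12 → queue [8, 11, 0, 9, 2, 12]
Visit 8 → queue [11, 0, 9, 2, 12]
Visit 11 → queue [0, 9, 2, 12]
Visit 0 → queue [9, 2, 12]
Visit 9 → queue [2, 12]
Visit 2 → queue [12]
Visit 12 → queue []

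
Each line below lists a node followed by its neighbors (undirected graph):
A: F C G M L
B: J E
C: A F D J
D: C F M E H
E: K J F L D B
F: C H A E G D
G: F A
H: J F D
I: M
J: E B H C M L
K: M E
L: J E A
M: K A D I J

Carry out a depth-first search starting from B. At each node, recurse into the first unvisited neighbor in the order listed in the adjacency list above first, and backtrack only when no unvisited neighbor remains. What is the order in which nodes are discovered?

B, J, E, K, M, A, F, C, D, H, G, L, I

Visit B
B → J
J → E
E → K
K → M
M → A
A → F
F → C
C → D
D → H
F → G
A → L
M → I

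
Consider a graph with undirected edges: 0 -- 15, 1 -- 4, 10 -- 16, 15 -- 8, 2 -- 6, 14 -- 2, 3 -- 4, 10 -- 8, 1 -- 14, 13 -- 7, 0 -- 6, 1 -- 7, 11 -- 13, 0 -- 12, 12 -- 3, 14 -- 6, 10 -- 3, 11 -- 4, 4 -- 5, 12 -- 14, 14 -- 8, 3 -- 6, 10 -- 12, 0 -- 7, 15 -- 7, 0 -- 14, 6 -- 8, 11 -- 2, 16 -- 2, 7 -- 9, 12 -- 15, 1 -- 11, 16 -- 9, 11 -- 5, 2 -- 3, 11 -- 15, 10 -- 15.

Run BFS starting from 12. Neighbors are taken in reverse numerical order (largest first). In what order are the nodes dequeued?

12 → 15 → 14 → 10 → 3 → 0 → 11 → 8 → 7 → 6 → 2 → 1 → 16 → 4 → 13 → 5 → 9

Visit 12; enqueue 15, 14, 10, 3, 0 → queue [15, 14, 10, 3, 0]
Visit 15; enqueue 11, 8, 7 → queue [14, 10, 3, 0, 11, 8, 7]
Visit 14; enqueue 6, 2, 1 → queue [10, 3, 0, 11, 8, 7, 6, 2, 1]
Visit 10; enqueue 16 → queue [3, 0, 11, 8, 7, 6, 2, 1, 16]
Visit 3; enqueue 4 → queue [0, 11, 8, 7, 6, 2, 1, 16, 4]
Visit 0 → queue [11, 8, 7, 6, 2, 1, 16, 4]
Visit 11; enqueue 13, 5 → queue [8, 7, 6, 2, 1, 16, 4, 13, 5]
Visit 8 → queue [7, 6, 2, 1, 16, 4, 13, 5]
Visit 7; enqueue 9 → queue [6, 2, 1, 16, 4, 13, 5, 9]
Visit 6 → queue [2, 1, 16, 4, 13, 5, 9]
Visit 2 → queue [1, 16, 4, 13, 5, 9]
Visit 1 → queue [16, 4, 13, 5, 9]
Visit 16 → queue [4, 13, 5, 9]
Visit 4 → queue [13, 5, 9]
Visit 13 → queue [5, 9]
Visit 5 → queue [9]
Visit 9 → queue []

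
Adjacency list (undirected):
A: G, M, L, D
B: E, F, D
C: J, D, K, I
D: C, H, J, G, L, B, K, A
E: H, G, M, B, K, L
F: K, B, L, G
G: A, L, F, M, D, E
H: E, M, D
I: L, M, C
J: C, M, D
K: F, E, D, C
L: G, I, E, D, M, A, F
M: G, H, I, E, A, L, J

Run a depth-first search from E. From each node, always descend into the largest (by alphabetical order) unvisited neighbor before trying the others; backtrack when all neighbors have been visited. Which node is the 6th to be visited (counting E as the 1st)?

Visit E
E → M
M → L
L → I
I → C
C → K
K → F
F → G
G → D
D → J
D → H
D → B
D → A

Visit order: E, M, L, I, C, K, F, G, D, J, H, B, A

K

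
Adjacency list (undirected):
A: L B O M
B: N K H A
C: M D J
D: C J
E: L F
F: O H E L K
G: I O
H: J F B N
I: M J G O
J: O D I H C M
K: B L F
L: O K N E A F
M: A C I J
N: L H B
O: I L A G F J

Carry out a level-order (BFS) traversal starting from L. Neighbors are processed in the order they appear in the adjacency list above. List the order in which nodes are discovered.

L -> O -> K -> N -> E -> A -> F -> I -> G -> J -> B -> H -> M -> D -> C

Visit L; enqueue O, K, N, E, A, F → queue [O, K, N, E, A, F]
Visit O; enqueue I, G, J → queue [K, N, E, A, F, I, G, J]
Visit K; enqueue B → queue [N, E, A, F, I, G, J, B]
Visit N; enqueue H → queue [E, A, F, I, G, J, B, H]
Visit E → queue [A, F, I, G, J, B, H]
Visit A; enqueue M → queue [F, I, G, J, B, H, M]
Visit F → queue [I, G, J, B, H, M]
Visit I → queue [G, J, B, H, M]
Visit G → queue [J, B, H, M]
Visit J; enqueue D, C → queue [B, H, M, D, C]
Visit B → queue [H, M, D, C]
Visit H → queue [M, D, C]
Visit M → queue [D, C]
Visit D → queue [C]
Visit C → queue []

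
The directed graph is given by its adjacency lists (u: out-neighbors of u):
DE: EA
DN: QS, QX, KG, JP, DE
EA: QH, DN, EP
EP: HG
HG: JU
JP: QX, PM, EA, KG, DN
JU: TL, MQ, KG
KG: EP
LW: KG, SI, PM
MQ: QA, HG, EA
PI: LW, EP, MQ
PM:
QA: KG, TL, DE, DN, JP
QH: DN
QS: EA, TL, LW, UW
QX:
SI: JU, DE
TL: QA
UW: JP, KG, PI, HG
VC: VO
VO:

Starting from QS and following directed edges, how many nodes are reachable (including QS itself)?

19

BFS from QS visits: QS, EA, TL, LW, UW, QH, DN, EP, QA, KG, SI, PM, JP, PI, HG, QX, DE, JU, MQ
Reachable nodes: 19 of 21 total.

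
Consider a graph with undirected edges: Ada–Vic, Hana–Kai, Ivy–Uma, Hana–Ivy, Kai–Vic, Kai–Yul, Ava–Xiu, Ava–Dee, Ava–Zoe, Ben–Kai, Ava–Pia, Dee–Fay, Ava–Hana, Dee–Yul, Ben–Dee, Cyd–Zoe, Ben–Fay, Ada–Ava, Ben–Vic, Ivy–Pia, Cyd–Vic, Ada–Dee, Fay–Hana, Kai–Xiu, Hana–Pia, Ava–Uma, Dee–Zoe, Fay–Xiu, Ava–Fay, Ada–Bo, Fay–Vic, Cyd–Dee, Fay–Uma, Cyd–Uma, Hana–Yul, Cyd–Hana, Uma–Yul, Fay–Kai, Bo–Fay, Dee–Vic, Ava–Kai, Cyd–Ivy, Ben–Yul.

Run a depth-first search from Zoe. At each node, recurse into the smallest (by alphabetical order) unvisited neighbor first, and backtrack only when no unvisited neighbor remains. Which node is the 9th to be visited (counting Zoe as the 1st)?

Visit Zoe
Zoe → Ava
Ava → Ada
Ada → Bo
Bo → Fay
Fay → Ben
Ben → Dee
Dee → Cyd
Cyd → Hana
Hana → Ivy
Ivy → Pia
Ivy → Uma
Uma → Yul
Yul → Kai
Kai → Vic
Kai → Xiu

Visit order: Zoe, Ava, Ada, Bo, Fay, Ben, Dee, Cyd, Hana, Ivy, Pia, Uma, Yul, Kai, Vic, Xiu

Hana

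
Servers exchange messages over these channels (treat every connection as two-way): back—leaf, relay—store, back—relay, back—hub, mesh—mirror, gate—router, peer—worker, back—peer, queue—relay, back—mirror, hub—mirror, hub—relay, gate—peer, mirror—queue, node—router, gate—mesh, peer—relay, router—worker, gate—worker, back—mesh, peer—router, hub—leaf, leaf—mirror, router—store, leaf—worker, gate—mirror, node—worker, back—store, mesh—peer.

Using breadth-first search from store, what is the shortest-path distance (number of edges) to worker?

2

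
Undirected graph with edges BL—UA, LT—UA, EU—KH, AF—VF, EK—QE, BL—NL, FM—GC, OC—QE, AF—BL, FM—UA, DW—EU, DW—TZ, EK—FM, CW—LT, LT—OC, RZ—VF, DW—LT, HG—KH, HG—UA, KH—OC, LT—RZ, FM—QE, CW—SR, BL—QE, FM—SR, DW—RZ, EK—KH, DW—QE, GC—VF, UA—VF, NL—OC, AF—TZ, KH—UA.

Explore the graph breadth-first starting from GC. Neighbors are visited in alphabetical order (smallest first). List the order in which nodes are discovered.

GC, FM, VF, EK, QE, SR, UA, AF, RZ, KH, BL, DW, OC, CW, HG, LT, TZ, EU, NL

Visit GC; enqueue FM, VF → queue [FM, VF]
Visit FM; enqueue EK, QE, SR, UA → queue [VF, EK, QE, SR, UA]
Visit VF; enqueue AF, RZ → queue [EK, QE, SR, UA, AF, RZ]
Visit EK; enqueue KH → queue [QE, SR, UA, AF, RZ, KH]
Visit QE; enqueue BL, DW, OC → queue [SR, UA, AF, RZ, KH, BL, DW, OC]
Visit SR; enqueue CW → queue [UA, AF, RZ, KH, BL, DW, OC, CW]
Visit UA; enqueue HG, LT → queue [AF, RZ, KH, BL, DW, OC, CW, HG, LT]
Visit AF; enqueue TZ → queue [RZ, KH, BL, DW, OC, CW, HG, LT, TZ]
Visit RZ → queue [KH, BL, DW, OC, CW, HG, LT, TZ]
Visit KH; enqueue EU → queue [BL, DW, OC, CW, HG, LT, TZ, EU]
Visit BL; enqueue NL → queue [DW, OC, CW, HG, LT, TZ, EU, NL]
Visit DW → queue [OC, CW, HG, LT, TZ, EU, NL]
Visit OC → queue [CW, HG, LT, TZ, EU, NL]
Visit CW → queue [HG, LT, TZ, EU, NL]
Visit HG → queue [LT, TZ, EU, NL]
Visit LT → queue [TZ, EU, NL]
Visit TZ → queue [EU, NL]
Visit EU → queue [NL]
Visit NL → queue []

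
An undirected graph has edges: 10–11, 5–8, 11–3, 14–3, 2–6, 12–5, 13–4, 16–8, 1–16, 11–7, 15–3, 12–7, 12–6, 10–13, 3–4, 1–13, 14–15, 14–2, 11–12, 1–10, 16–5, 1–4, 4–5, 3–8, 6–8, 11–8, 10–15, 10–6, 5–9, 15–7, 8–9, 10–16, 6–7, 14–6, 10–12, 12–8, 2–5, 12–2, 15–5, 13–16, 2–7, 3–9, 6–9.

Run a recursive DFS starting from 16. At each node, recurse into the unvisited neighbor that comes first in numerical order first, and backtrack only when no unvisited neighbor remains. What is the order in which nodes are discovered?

16, 1, 4, 3, 8, 5, 2, 6, 7, 11, 10, 12, 13, 15, 14, 9

Visit 16
16 → 1
1 → 4
4 → 3
3 → 8
8 → 5
5 → 2
2 → 6
6 → 7
7 → 11
11 → 10
10 → 12
10 → 13
10 → 15
15 → 14
6 → 9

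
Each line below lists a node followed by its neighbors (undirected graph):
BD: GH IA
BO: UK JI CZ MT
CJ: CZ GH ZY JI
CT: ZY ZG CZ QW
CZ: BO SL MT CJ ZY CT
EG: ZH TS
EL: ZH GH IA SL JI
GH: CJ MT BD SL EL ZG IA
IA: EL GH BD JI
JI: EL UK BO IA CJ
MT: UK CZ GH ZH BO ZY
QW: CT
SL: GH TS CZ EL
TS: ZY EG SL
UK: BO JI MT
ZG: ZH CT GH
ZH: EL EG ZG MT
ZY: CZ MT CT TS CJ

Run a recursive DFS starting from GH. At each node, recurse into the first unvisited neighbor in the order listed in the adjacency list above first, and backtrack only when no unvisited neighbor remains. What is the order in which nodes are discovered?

GH, CJ, CZ, BO, UK, JI, EL, ZH, EG, TS, ZY, MT, CT, ZG, QW, SL, IA, BD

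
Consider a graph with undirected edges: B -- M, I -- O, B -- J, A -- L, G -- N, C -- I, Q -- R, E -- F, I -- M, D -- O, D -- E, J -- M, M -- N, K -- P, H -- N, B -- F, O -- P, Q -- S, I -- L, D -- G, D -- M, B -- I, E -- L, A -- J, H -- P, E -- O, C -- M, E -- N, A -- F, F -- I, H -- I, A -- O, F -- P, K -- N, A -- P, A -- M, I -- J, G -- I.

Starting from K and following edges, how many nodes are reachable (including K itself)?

BFS from K visits: K, N, P, E, G, H, M, A, F, O, D, L, I, B, C, J
Reachable nodes: 16 of 19 total.

16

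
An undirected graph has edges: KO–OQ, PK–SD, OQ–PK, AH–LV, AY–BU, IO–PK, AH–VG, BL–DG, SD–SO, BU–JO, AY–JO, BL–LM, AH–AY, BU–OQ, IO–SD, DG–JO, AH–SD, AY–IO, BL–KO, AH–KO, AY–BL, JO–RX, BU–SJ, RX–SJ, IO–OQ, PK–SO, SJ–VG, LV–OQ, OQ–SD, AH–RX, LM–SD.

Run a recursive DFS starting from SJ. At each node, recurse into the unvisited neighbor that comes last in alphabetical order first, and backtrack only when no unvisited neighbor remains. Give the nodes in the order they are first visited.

SJ -> VG -> AH -> SD -> SO -> PK -> OQ -> LV -> KO -> BL -> LM -> DG -> JO -> RX -> BU -> AY -> IO

Visit SJ
SJ → VG
VG → AH
AH → SD
SD → SO
SO → PK
PK → OQ
OQ → LV
OQ → KO
KO → BL
BL → LM
BL → DG
DG → JO
JO → RX
JO → BU
BU → AY
AY → IO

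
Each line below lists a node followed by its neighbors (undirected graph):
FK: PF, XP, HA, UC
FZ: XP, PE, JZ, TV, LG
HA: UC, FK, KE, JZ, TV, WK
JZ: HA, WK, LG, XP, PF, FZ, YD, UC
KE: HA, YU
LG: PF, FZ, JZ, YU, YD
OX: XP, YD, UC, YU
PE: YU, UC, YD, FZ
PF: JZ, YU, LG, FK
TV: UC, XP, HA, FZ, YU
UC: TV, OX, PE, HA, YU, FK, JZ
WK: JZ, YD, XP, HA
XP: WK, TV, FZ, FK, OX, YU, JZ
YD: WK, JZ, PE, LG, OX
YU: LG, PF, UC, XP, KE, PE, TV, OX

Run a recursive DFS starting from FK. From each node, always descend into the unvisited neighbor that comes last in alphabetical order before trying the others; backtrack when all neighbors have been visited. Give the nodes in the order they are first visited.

Visit FK
FK → XP
XP → YU
YU → UC
UC → TV
TV → HA
HA → WK
WK → YD
YD → PE
PE → FZ
FZ → LG
LG → PF
PF → JZ
YD → OX
HA → KE

FK XP YU UC TV HA WK YD PE FZ LG PF JZ OX KE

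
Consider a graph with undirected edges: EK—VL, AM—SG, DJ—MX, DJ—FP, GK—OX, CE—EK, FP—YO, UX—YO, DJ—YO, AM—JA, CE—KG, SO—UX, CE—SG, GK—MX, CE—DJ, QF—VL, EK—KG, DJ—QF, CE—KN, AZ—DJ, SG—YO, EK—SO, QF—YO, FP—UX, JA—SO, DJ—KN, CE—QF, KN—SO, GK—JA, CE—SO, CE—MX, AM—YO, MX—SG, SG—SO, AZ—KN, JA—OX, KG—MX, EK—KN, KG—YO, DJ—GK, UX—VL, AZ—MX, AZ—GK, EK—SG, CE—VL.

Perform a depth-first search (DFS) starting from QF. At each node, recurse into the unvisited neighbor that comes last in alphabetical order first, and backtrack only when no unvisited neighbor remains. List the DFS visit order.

Visit QF
QF → YO
YO → UX
UX → VL
VL → EK
EK → SO
SO → SG
SG → MX
MX → KG
KG → CE
CE → KN
KN → DJ
DJ → GK
GK → OX
OX → JA
JA → AM
GK → AZ
DJ → FP

QF → YO → UX → VL → EK → SO → SG → MX → KG → CE → KN → DJ → GK → OX → JA → AM → AZ → FP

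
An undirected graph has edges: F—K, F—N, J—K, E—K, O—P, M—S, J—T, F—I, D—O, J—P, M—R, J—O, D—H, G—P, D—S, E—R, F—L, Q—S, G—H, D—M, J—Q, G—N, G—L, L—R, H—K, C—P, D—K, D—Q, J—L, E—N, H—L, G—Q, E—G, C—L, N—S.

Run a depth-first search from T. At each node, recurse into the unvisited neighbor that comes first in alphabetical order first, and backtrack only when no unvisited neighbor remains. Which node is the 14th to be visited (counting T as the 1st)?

O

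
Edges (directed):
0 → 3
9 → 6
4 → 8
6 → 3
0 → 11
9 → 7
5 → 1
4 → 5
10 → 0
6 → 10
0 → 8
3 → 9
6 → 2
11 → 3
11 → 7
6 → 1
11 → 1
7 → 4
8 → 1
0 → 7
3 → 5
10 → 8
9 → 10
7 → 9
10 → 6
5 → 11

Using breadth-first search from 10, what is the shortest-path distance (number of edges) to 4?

Level 0: 10
Level 1: 0, 6, 8
Level 2: 1, 2, 3, 7, 11
Level 3: 4, 5, 9
4 first appears at level 3.

3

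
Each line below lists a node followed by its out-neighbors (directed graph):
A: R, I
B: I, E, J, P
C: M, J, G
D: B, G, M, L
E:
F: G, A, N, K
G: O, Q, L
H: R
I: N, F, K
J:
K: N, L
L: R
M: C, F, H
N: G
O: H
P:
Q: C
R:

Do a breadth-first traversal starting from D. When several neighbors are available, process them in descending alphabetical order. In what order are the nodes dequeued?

Visit D; enqueue M, L, G, B → queue [M, L, G, B]
Visit M; enqueue H, F, C → queue [L, G, B, H, F, C]
Visit L; enqueue R → queue [G, B, H, F, C, R]
Visit G; enqueue Q, O → queue [B, H, F, C, R, Q, O]
Visit B; enqueue P, J, I, E → queue [H, F, C, R, Q, O, P, J, I, E]
Visit H → queue [F, C, R, Q, O, P, J, I, E]
Visit F; enqueue N, K, A → queue [C, R, Q, O, P, J, I, E, N, K, A]
Visit C → queue [R, Q, O, P, J, I, E, N, K, A]
Visit R → queue [Q, O, P, J, I, E, N, K, A]
Visit Q → queue [O, P, J, I, E, N, K, A]
Visit O → queue [P, J, I, E, N, K, A]
Visit P → queue [J, I, E, N, K, A]
Visit J → queue [I, E, N, K, A]
Visit I → queue [E, N, K, A]
Visit E → queue [N, K, A]
Visit N → queue [K, A]
Visit K → queue [A]
Visit A → queue []

D, M, L, G, B, H, F, C, R, Q, O, P, J, I, E, N, K, A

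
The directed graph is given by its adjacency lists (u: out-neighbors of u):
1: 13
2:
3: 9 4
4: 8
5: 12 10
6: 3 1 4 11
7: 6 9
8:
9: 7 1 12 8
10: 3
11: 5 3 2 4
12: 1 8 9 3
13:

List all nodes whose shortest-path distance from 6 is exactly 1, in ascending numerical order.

Level 0: 6
Level 1: 1, 3, 4, 11
Level 2: 2, 5, 8, 9, 13
Level 3: 7, 10, 12

1, 3, 4, 11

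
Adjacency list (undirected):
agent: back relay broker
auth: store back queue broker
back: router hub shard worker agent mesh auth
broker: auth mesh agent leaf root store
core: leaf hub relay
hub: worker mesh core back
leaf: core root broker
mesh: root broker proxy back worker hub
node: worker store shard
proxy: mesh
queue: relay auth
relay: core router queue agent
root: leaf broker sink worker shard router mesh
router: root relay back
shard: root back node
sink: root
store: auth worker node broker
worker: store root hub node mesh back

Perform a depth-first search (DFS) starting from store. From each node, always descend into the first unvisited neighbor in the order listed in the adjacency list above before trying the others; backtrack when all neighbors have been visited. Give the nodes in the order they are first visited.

store → auth → back → router → root → leaf → core → hub → worker → node → shard → mesh → broker → agent → relay → queue → proxy → sink

Visit store
store → auth
auth → back
back → router
router → root
root → leaf
leaf → core
core → hub
hub → worker
worker → node
node → shard
worker → mesh
mesh → broker
broker → agent
agent → relay
relay → queue
mesh → proxy
root → sink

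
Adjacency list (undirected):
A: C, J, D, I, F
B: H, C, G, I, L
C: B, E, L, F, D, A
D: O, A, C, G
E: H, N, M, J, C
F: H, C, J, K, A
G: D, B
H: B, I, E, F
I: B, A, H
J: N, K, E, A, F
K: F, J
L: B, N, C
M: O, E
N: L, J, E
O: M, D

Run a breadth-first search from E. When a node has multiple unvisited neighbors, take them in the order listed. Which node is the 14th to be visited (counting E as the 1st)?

D

Visit E; enqueue H, N, M, J, C → queue [H, N, M, J, C]
Visit H; enqueue B, I, F → queue [N, M, J, C, B, I, F]
Visit N; enqueue L → queue [M, J, C, B, I, F, L]
Visit M; enqueue O → queue [J, C, B, I, F, L, O]
Visit J; enqueue K, A → queue [C, B, I, F, L, O, K, A]
Visit C; enqueue D → queue [B, I, F, L, O, K, A, D]
Visit B; enqueue G → queue [I, F, L, O, K, A, D, G]
Visit I → queue [F, L, O, K, A, D, G]
Visit F → queue [L, O, K, A, D, G]
Visit L → queue [O, K, A, D, G]
Visit O → queue [K, A, D, G]
Visit K → queue [A, D, G]
Visit A → queue [D, G]
Visit D → queue [G]
Visit G → queue []

Visit order: E, H, N, M, J, C, B, I, F, L, O, K, A, D, G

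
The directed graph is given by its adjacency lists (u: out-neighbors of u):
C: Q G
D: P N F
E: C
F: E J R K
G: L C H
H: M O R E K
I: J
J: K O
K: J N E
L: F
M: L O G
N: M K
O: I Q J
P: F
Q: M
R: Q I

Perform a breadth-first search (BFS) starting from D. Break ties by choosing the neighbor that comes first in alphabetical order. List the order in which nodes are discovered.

Visit D; enqueue F, N, P → queue [F, N, P]
Visit F; enqueue E, J, K, R → queue [N, P, E, J, K, R]
Visit N; enqueue M → queue [P, E, J, K, R, M]
Visit P → queue [E, J, K, R, M]
Visit E; enqueue C → queue [J, K, R, M, C]
Visit J; enqueue O → queue [K, R, M, C, O]
Visit K → queue [R, M, C, O]
Visit R; enqueue I, Q → queue [M, C, O, I, Q]
Visit M; enqueue G, L → queue [C, O, I, Q, G, L]
Visit C → queue [O, I, Q, G, L]
Visit O → queue [I, Q, G, L]
Visit I → queue [Q, G, L]
Visit Q → queue [G, L]
Visit G; enqueue H → queue [L, H]
Visit L → queue [H]
Visit H → queue []

D -> F -> N -> P -> E -> J -> K -> R -> M -> C -> O -> I -> Q -> G -> L -> H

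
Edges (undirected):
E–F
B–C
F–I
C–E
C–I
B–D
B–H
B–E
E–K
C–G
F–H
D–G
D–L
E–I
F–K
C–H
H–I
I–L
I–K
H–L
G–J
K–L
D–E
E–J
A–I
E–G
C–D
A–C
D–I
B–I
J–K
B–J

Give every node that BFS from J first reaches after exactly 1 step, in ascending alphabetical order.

B, E, G, K

Level 0: J
Level 1: B, E, G, K
Level 2: C, D, F, H, I, L
Level 3: A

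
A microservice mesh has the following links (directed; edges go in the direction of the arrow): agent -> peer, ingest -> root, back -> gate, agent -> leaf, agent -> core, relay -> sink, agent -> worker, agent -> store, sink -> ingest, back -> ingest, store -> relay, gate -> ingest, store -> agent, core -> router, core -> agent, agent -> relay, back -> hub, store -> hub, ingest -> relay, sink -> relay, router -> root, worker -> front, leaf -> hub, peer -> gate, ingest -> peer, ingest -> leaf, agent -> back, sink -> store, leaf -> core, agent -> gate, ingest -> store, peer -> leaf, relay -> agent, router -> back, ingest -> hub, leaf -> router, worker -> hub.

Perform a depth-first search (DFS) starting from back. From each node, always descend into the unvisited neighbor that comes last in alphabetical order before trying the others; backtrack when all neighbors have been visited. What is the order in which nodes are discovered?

back ingest store relay sink agent worker hub front peer leaf router root core gate

Visit back
back → ingest
ingest → store
store → relay
relay → sink
relay → agent
agent → worker
worker → hub
worker → front
agent → peer
peer → leaf
leaf → router
router → root
leaf → core
peer → gate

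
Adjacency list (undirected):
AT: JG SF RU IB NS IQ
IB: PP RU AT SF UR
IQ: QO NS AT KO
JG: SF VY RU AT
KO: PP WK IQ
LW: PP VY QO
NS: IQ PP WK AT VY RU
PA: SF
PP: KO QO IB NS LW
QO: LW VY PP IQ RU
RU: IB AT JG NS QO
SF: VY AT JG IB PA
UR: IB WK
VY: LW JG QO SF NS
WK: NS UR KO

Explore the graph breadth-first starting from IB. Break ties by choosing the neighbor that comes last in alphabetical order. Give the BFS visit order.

IB -> UR -> SF -> RU -> PP -> AT -> WK -> VY -> PA -> JG -> QO -> NS -> LW -> KO -> IQ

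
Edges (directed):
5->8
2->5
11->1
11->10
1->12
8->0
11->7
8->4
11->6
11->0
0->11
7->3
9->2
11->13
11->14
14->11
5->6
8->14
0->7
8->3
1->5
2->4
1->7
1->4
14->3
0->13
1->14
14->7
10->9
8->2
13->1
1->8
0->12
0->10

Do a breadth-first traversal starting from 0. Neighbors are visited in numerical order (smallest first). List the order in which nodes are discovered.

Visit 0; enqueue 7, 10, 11, 12, 13 → queue [7, 10, 11, 12, 13]
Visit 7; enqueue 3 → queue [10, 11, 12, 13, 3]
Visit 10; enqueue 9 → queue [11, 12, 13, 3, 9]
Visit 11; enqueue 1, 6, 14 → queue [12, 13, 3, 9, 1, 6, 14]
Visit 12 → queue [13, 3, 9, 1, 6, 14]
Visit 13 → queue [3, 9, 1, 6, 14]
Visit 3 → queue [9, 1, 6, 14]
Visit 9; enqueue 2 → queue [1, 6, 14, 2]
Visit 1; enqueue 4, 5, 8 → queue [6, 14, 2, 4, 5, 8]
Visit 6 → queue [14, 2, 4, 5, 8]
Visit 14 → queue [2, 4, 5, 8]
Visit 2 → queue [4, 5, 8]
Visit 4 → queue [5, 8]
Visit 5 → queue [8]
Visit 8 → queue []

0, 7, 10, 11, 12, 13, 3, 9, 1, 6, 14, 2, 4, 5, 8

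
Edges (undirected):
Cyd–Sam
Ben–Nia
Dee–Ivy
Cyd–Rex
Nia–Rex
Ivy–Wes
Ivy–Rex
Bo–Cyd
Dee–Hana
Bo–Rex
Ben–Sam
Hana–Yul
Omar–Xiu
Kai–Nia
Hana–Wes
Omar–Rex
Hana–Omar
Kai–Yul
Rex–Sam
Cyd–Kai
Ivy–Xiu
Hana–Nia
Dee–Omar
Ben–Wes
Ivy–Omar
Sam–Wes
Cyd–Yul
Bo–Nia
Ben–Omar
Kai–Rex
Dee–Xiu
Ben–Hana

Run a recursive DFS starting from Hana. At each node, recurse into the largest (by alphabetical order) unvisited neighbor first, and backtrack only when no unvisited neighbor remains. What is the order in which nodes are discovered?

Hana, Yul, Kai, Rex, Sam, Wes, Ivy, Xiu, Omar, Dee, Ben, Nia, Bo, Cyd

Visit Hana
Hana → Yul
Yul → Kai
Kai → Rex
Rex → Sam
Sam → Wes
Wes → Ivy
Ivy → Xiu
Xiu → Omar
Omar → Dee
Omar → Ben
Ben → Nia
Nia → Bo
Bo → Cyd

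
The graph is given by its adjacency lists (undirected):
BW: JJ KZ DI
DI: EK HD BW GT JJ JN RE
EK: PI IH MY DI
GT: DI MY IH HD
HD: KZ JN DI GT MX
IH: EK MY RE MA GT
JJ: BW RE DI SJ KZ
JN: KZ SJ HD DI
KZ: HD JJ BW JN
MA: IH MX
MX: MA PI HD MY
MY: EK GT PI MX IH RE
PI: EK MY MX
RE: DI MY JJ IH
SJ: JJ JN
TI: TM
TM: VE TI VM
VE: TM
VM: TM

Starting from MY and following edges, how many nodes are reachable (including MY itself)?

BFS from MY visits: MY, EK, GT, PI, MX, IH, RE, DI, HD, MA, JJ, BW, JN, KZ, SJ
Reachable nodes: 15 of 19 total.

15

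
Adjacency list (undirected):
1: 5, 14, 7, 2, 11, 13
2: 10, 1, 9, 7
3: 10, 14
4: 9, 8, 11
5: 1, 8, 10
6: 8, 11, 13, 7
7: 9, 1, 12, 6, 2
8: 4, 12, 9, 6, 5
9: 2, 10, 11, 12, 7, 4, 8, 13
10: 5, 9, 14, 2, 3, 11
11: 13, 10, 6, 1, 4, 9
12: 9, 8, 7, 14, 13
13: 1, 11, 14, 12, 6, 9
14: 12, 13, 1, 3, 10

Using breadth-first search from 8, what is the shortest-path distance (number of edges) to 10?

Level 0: 8
Level 1: 4, 5, 6, 9, 12
Level 2: 1, 2, 7, 10, 11, 13, 14
Level 3: 3
10 first appears at level 2.

2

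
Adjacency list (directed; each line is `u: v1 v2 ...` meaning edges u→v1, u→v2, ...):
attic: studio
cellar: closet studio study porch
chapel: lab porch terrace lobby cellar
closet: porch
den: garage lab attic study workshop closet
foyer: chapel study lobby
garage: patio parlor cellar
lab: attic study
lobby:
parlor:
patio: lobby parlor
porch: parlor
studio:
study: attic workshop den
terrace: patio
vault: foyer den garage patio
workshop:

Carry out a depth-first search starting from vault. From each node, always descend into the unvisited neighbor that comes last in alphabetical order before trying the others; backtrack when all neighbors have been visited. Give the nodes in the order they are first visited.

vault patio parlor lobby garage cellar study workshop den lab attic studio closet porch foyer chapel terrace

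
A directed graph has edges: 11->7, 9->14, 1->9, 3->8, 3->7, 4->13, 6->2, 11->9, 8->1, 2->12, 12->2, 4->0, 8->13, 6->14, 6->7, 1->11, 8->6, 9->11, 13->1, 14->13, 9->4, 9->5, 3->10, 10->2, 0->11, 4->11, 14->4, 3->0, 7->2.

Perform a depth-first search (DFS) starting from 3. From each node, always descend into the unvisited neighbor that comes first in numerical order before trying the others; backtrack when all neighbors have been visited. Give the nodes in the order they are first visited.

3 → 0 → 11 → 7 → 2 → 12 → 9 → 4 → 13 → 1 → 5 → 14 → 8 → 6 → 10

Visit 3
3 → 0
0 → 11
11 → 7
7 → 2
2 → 12
11 → 9
9 → 4
4 → 13
13 → 1
9 → 5
9 → 14
3 → 8
8 → 6
3 → 10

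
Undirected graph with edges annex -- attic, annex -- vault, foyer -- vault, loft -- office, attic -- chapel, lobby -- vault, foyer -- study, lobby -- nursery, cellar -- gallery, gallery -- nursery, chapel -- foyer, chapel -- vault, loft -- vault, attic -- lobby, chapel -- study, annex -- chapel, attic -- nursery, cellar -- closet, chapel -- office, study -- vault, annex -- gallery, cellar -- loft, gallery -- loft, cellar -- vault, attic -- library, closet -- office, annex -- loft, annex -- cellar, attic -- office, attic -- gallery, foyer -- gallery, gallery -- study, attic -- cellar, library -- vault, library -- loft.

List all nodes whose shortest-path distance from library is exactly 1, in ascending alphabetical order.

Level 0: library
Level 1: attic, loft, vault
Level 2: annex, cellar, chapel, foyer, gallery, lobby, nursery, office, study
Level 3: closet

attic, loft, vault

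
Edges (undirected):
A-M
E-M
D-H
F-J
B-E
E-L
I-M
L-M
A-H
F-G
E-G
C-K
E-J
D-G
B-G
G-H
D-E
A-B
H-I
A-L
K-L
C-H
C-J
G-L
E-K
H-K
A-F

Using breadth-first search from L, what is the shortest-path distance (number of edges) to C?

2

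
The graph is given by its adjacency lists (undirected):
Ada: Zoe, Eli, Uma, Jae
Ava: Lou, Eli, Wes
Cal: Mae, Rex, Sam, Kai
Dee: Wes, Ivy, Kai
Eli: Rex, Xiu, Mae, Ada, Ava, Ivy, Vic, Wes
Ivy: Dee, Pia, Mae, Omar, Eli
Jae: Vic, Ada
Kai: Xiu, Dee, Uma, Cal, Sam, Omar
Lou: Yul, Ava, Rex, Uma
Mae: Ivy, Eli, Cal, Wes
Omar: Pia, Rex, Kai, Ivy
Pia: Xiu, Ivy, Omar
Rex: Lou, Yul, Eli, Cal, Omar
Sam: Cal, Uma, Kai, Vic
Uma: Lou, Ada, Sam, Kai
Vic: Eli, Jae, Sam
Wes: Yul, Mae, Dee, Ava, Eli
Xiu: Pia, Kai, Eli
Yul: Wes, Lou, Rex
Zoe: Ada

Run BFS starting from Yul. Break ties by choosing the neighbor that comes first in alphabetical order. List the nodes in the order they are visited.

Yul -> Lou -> Rex -> Wes -> Ava -> Uma -> Cal -> Eli -> Omar -> Dee -> Mae -> Ada -> Kai -> Sam -> Ivy -> Vic -> Xiu -> Pia -> Jae -> Zoe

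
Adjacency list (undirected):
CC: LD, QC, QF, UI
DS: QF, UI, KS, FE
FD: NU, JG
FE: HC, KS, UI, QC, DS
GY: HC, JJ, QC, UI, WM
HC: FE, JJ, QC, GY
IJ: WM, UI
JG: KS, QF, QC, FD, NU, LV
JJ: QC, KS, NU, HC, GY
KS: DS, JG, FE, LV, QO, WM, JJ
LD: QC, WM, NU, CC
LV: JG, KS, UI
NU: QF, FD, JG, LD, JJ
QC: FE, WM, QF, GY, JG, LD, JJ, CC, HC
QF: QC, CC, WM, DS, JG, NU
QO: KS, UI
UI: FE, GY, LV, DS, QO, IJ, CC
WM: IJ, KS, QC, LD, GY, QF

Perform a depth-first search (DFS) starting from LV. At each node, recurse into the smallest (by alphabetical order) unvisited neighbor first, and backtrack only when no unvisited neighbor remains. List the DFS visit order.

Visit LV
LV → JG
JG → FD
FD → NU
NU → JJ
JJ → GY
GY → HC
HC → FE
FE → DS
DS → KS
KS → QO
QO → UI
UI → CC
CC → LD
LD → QC
QC → QF
QF → WM
WM → IJ

LV JG FD NU JJ GY HC FE DS KS QO UI CC LD QC QF WM IJ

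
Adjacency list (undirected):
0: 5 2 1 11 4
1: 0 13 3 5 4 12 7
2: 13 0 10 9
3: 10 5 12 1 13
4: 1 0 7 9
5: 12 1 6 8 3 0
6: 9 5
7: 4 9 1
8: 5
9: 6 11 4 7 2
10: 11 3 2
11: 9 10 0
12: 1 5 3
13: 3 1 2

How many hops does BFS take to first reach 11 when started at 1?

2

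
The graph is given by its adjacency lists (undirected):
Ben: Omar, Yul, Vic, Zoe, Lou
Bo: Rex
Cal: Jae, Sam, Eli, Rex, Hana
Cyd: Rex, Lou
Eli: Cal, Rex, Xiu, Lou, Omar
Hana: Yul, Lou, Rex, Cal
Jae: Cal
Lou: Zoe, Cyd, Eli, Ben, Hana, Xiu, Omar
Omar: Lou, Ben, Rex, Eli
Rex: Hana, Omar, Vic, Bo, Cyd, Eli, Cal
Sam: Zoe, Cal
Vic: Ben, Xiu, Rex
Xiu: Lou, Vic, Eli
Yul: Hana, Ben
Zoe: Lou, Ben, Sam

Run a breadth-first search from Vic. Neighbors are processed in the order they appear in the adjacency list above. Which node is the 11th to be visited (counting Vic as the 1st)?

Bo

Visit Vic; enqueue Ben, Xiu, Rex → queue [Ben, Xiu, Rex]
Visit Ben; enqueue Omar, Yul, Zoe, Lou → queue [Xiu, Rex, Omar, Yul, Zoe, Lou]
Visit Xiu; enqueue Eli → queue [Rex, Omar, Yul, Zoe, Lou, Eli]
Visit Rex; enqueue Hana, Bo, Cyd, Cal → queue [Omar, Yul, Zoe, Lou, Eli, Hana, Bo, Cyd, Cal]
Visit Omar → queue [Yul, Zoe, Lou, Eli, Hana, Bo, Cyd, Cal]
Visit Yul → queue [Zoe, Lou, Eli, Hana, Bo, Cyd, Cal]
Visit Zoe; enqueue Sam → queue [Lou, Eli, Hana, Bo, Cyd, Cal, Sam]
Visit Lou → queue [Eli, Hana, Bo, Cyd, Cal, Sam]
Visit Eli → queue [Hana, Bo, Cyd, Cal, Sam]
Visit Hana → queue [Bo, Cyd, Cal, Sam]
Visit Bo → queue [Cyd, Cal, Sam]
Visit Cyd → queue [Cal, Sam]
Visit Cal; enqueue Jae → queue [Sam, Jae]
Visit Sam → queue [Jae]
Visit Jae → queue []

Visit order: Vic, Ben, Xiu, Rex, Omar, Yul, Zoe, Lou, Eli, Hana, Bo, Cyd, Cal, Sam, Jae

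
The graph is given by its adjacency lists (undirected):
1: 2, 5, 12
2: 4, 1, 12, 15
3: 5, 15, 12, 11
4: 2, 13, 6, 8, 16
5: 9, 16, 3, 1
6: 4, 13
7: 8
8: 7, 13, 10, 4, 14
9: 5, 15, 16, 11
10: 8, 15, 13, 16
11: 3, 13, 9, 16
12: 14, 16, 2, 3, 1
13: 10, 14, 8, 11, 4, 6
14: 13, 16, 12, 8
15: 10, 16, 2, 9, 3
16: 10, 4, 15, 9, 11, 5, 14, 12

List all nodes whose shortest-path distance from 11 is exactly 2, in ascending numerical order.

4, 5, 6, 8, 10, 12, 14, 15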